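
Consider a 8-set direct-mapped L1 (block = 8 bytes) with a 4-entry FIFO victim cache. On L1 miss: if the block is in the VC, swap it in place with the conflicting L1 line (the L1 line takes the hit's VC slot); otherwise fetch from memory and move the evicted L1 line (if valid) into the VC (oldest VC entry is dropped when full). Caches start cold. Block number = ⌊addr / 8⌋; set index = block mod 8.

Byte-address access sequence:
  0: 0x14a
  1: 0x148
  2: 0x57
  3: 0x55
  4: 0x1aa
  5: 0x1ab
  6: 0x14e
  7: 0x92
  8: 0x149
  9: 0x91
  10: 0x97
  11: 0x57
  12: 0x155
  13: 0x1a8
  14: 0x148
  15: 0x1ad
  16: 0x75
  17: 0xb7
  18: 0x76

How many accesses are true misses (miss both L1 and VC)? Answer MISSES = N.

MISSES = 7

  [0] addr=0x14a blk=41 s=1: MISS | VC []
  [1] addr=0x148 blk=41 s=1: L1-HIT | VC []
  [2] addr=0x57 blk=10 s=2: MISS | VC []
  [3] addr=0x55 blk=10 s=2: L1-HIT | VC []
  [4] addr=0x1aa blk=53 s=5: MISS | VC []
  [5] addr=0x1ab blk=53 s=5: L1-HIT | VC []
  [6] addr=0x14e blk=41 s=1: L1-HIT | VC []
  [7] addr=0x92 blk=18 s=2: MISS | VC [10]
  [8] addr=0x149 blk=41 s=1: L1-HIT | VC [10]
  [9] addr=0x91 blk=18 s=2: L1-HIT | VC [10]
  [10] addr=0x97 blk=18 s=2: L1-HIT | VC [10]
  [11] addr=0x57 blk=10 s=2: VC-HIT | VC [18]
  [12] addr=0x155 blk=42 s=2: MISS | VC [18, 10]
  [13] addr=0x1a8 blk=53 s=5: L1-HIT | VC [18, 10]
  [14] addr=0x148 blk=41 s=1: L1-HIT | VC [18, 10]
  [15] addr=0x1ad blk=53 s=5: L1-HIT | VC [18, 10]
  [16] addr=0x75 blk=14 s=6: MISS | VC [18, 10]
  [17] addr=0xb7 blk=22 s=6: MISS | VC [18, 10, 14]
  [18] addr=0x76 blk=14 s=6: VC-HIT | VC [18, 10, 22]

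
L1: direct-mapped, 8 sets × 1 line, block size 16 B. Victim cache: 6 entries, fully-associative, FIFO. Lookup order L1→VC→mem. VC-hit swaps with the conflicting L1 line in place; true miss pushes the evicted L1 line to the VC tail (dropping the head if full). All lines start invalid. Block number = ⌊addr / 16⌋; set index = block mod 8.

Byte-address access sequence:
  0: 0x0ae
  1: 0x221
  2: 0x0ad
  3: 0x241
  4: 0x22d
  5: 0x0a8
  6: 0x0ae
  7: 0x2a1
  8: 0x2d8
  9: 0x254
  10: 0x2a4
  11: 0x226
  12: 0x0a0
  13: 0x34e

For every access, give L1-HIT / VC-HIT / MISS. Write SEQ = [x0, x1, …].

SEQ = [MISS, MISS, VC-HIT, MISS, VC-HIT, VC-HIT, L1-HIT, MISS, MISS, MISS, L1-HIT, VC-HIT, VC-HIT, MISS]

0: 0xae (blk 10, set 2) → MISS  vc=[]
1: 0x221 (blk 34, set 2) → MISS  vc=[10]
2: 0xad (blk 10, set 2) → VC-HIT  vc=[34]
3: 0x241 (blk 36, set 4) → MISS  vc=[34]
4: 0x22d (blk 34, set 2) → VC-HIT  vc=[10]
5: 0xa8 (blk 10, set 2) → VC-HIT  vc=[34]
6: 0xae (blk 10, set 2) → L1-HIT  vc=[34]
7: 0x2a1 (blk 42, set 2) → MISS  vc=[34, 10]
8: 0x2d8 (blk 45, set 5) → MISS  vc=[34, 10]
9: 0x254 (blk 37, set 5) → MISS  vc=[34, 10, 45]
10: 0x2a4 (blk 42, set 2) → L1-HIT  vc=[34, 10, 45]
11: 0x226 (blk 34, set 2) → VC-HIT  vc=[42, 10, 45]
12: 0xa0 (blk 10, set 2) → VC-HIT  vc=[42, 34, 45]
13: 0x34e (blk 52, set 4) → MISS  vc=[42, 34, 45, 36]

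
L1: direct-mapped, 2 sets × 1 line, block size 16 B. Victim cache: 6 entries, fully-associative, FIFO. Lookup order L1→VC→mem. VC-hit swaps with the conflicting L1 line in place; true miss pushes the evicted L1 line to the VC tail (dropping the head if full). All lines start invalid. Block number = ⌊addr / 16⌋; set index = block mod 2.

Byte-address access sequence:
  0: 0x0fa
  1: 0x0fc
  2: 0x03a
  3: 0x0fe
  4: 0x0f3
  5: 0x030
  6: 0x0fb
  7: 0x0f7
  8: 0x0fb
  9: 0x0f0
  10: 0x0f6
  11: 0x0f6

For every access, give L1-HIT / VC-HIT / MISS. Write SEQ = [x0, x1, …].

  [0] addr=0xfa blk=15 s=1: MISS | VC []
  [1] addr=0xfc blk=15 s=1: L1-HIT | VC []
  [2] addr=0x3a blk=3 s=1: MISS | VC [15]
  [3] addr=0xfe blk=15 s=1: VC-HIT | VC [3]
  [4] addr=0xf3 blk=15 s=1: L1-HIT | VC [3]
  [5] addr=0x30 blk=3 s=1: VC-HIT | VC [15]
  [6] addr=0xfb blk=15 s=1: VC-HIT | VC [3]
  [7] addr=0xf7 blk=15 s=1: L1-HIT | VC [3]
  [8] addr=0xfb blk=15 s=1: L1-HIT | VC [3]
  [9] addr=0xf0 blk=15 s=1: L1-HIT | VC [3]
  [10] addr=0xf6 blk=15 s=1: L1-HIT | VC [3]
  [11] addr=0xf6 blk=15 s=1: L1-HIT | VC [3]

SEQ = [MISS, L1-HIT, MISS, VC-HIT, L1-HIT, VC-HIT, VC-HIT, L1-HIT, L1-HIT, L1-HIT, L1-HIT, L1-HIT]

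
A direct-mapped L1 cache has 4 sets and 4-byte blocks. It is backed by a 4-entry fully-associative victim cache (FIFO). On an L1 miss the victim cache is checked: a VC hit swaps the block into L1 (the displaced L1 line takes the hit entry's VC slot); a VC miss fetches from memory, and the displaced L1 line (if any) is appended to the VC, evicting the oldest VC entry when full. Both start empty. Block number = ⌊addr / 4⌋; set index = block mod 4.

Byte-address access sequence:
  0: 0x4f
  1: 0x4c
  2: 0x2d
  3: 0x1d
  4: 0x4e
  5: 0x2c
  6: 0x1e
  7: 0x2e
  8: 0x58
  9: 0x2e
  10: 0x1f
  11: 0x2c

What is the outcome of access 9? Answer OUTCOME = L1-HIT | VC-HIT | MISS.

#0 0x4f→b19/s3 MISS; vc=[]
#1 0x4c→b19/s3 L1-HIT; vc=[]
#2 0x2d→b11/s3 MISS; vc=[19]
#3 0x1d→b7/s3 MISS; vc=[19,11]
#4 0x4e→b19/s3 VC-HIT; vc=[7,11]
#5 0x2c→b11/s3 VC-HIT; vc=[7,19]
#6 0x1e→b7/s3 VC-HIT; vc=[11,19]
#7 0x2e→b11/s3 VC-HIT; vc=[7,19]
#8 0x58→b22/s2 MISS; vc=[7,19]
#9 0x2e→b11/s3 L1-HIT; vc=[7,19]
#10 0x1f→b7/s3 VC-HIT; vc=[11,19]
#11 0x2c→b11/s3 VC-HIT; vc=[7,19]

OUTCOME = L1-HIT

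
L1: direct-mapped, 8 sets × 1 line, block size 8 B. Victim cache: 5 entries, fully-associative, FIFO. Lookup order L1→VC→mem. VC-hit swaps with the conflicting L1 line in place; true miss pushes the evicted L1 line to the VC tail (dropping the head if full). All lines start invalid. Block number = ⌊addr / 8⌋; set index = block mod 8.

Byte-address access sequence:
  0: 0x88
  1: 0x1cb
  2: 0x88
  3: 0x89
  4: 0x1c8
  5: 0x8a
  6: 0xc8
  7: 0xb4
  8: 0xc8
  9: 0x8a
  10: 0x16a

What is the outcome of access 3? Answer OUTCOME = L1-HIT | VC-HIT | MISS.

#0 0x88→b17/s1 MISS; vc=[]
#1 0x1cb→b57/s1 MISS; vc=[17]
#2 0x88→b17/s1 VC-HIT; vc=[57]
#3 0x89→b17/s1 L1-HIT; vc=[57]
#4 0x1c8→b57/s1 VC-HIT; vc=[17]
#5 0x8a→b17/s1 VC-HIT; vc=[57]
#6 0xc8→b25/s1 MISS; vc=[57,17]
#7 0xb4→b22/s6 MISS; vc=[57,17]
#8 0xc8→b25/s1 L1-HIT; vc=[57,17]
#9 0x8a→b17/s1 VC-HIT; vc=[57,25]
#10 0x16a→b45/s5 MISS; vc=[57,25]

OUTCOME = L1-HIT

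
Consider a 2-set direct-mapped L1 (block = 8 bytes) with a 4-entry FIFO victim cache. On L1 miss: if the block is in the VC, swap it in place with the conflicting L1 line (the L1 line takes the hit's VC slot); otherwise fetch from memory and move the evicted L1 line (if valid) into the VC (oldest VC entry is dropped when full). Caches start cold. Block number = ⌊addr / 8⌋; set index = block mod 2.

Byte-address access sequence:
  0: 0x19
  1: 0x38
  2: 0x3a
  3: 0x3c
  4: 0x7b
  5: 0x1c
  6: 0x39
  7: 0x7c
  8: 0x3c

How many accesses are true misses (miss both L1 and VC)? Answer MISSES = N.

0: 0x19 (blk 3, set 1) → MISS  vc=[]
1: 0x38 (blk 7, set 1) → MISS  vc=[3]
2: 0x3a (blk 7, set 1) → L1-HIT  vc=[3]
3: 0x3c (blk 7, set 1) → L1-HIT  vc=[3]
4: 0x7b (blk 15, set 1) → MISS  vc=[3, 7]
5: 0x1c (blk 3, set 1) → VC-HIT  vc=[15, 7]
6: 0x39 (blk 7, set 1) → VC-HIT  vc=[15, 3]
7: 0x7c (blk 15, set 1) → VC-HIT  vc=[7, 3]
8: 0x3c (blk 7, set 1) → VC-HIT  vc=[15, 3]

MISSES = 3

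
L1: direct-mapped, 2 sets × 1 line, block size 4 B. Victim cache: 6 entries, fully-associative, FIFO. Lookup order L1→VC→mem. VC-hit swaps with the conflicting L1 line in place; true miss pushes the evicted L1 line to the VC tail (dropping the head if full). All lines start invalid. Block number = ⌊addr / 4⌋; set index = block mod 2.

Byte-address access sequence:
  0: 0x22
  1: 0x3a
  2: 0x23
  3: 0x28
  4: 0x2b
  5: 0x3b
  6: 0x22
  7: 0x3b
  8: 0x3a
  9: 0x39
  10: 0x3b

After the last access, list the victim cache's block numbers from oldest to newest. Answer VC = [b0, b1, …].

VC = [10, 8]

0: 0x22 (blk 8, set 0) → MISS  vc=[]
1: 0x3a (blk 14, set 0) → MISS  vc=[8]
2: 0x23 (blk 8, set 0) → VC-HIT  vc=[14]
3: 0x28 (blk 10, set 0) → MISS  vc=[14, 8]
4: 0x2b (blk 10, set 0) → L1-HIT  vc=[14, 8]
5: 0x3b (blk 14, set 0) → VC-HIT  vc=[10, 8]
6: 0x22 (blk 8, set 0) → VC-HIT  vc=[10, 14]
7: 0x3b (blk 14, set 0) → VC-HIT  vc=[10, 8]
8: 0x3a (blk 14, set 0) → L1-HIT  vc=[10, 8]
9: 0x39 (blk 14, set 0) → L1-HIT  vc=[10, 8]
10: 0x3b (blk 14, set 0) → L1-HIT  vc=[10, 8]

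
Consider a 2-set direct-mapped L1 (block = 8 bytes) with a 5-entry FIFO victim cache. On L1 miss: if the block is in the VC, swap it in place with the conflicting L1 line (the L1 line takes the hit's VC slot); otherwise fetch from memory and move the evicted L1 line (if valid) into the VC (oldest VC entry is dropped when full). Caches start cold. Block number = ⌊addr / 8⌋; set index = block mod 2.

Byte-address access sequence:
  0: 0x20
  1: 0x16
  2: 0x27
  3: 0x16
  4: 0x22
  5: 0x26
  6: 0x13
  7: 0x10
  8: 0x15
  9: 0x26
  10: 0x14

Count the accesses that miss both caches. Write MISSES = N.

MISSES = 2

  [0] addr=0x20 blk=4 s=0: MISS | VC []
  [1] addr=0x16 blk=2 s=0: MISS | VC [4]
  [2] addr=0x27 blk=4 s=0: VC-HIT | VC [2]
  [3] addr=0x16 blk=2 s=0: VC-HIT | VC [4]
  [4] addr=0x22 blk=4 s=0: VC-HIT | VC [2]
  [5] addr=0x26 blk=4 s=0: L1-HIT | VC [2]
  [6] addr=0x13 blk=2 s=0: VC-HIT | VC [4]
  [7] addr=0x10 blk=2 s=0: L1-HIT | VC [4]
  [8] addr=0x15 blk=2 s=0: L1-HIT | VC [4]
  [9] addr=0x26 blk=4 s=0: VC-HIT | VC [2]
  [10] addr=0x14 blk=2 s=0: VC-HIT | VC [4]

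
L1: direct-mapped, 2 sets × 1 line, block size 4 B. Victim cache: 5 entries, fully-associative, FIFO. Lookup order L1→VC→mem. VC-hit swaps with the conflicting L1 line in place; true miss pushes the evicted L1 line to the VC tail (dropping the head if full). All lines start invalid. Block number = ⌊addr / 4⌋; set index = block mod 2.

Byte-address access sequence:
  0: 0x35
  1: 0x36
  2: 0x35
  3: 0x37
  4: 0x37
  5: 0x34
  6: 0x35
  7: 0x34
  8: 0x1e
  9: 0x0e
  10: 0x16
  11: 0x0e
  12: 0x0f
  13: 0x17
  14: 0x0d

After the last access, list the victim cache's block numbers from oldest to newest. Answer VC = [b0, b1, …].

VC = [13, 7, 5]

  [0] addr=0x35 blk=13 s=1: MISS | VC []
  [1] addr=0x36 blk=13 s=1: L1-HIT | VC []
  [2] addr=0x35 blk=13 s=1: L1-HIT | VC []
  [3] addr=0x37 blk=13 s=1: L1-HIT | VC []
  [4] addr=0x37 blk=13 s=1: L1-HIT | VC []
  [5] addr=0x34 blk=13 s=1: L1-HIT | VC []
  [6] addr=0x35 blk=13 s=1: L1-HIT | VC []
  [7] addr=0x34 blk=13 s=1: L1-HIT | VC []
  [8] addr=0x1e blk=7 s=1: MISS | VC [13]
  [9] addr=0xe blk=3 s=1: MISS | VC [13, 7]
  [10] addr=0x16 blk=5 s=1: MISS | VC [13, 7, 3]
  [11] addr=0xe blk=3 s=1: VC-HIT | VC [13, 7, 5]
  [12] addr=0xf blk=3 s=1: L1-HIT | VC [13, 7, 5]
  [13] addr=0x17 blk=5 s=1: VC-HIT | VC [13, 7, 3]
  [14] addr=0xd blk=3 s=1: VC-HIT | VC [13, 7, 5]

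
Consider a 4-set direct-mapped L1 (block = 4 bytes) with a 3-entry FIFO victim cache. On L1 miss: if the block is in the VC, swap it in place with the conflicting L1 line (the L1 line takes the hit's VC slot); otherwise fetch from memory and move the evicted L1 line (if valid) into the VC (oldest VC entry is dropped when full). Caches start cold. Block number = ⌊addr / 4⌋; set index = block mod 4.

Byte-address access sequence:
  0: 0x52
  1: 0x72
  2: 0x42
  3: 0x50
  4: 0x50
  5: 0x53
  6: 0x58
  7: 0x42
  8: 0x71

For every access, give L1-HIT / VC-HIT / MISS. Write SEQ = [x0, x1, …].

SEQ = [MISS, MISS, MISS, VC-HIT, L1-HIT, L1-HIT, MISS, VC-HIT, VC-HIT]

  [0] addr=0x52 blk=20 s=0: MISS | VC []
  [1] addr=0x72 blk=28 s=0: MISS | VC [20]
  [2] addr=0x42 blk=16 s=0: MISS | VC [20, 28]
  [3] addr=0x50 blk=20 s=0: VC-HIT | VC [16, 28]
  [4] addr=0x50 blk=20 s=0: L1-HIT | VC [16, 28]
  [5] addr=0x53 blk=20 s=0: L1-HIT | VC [16, 28]
  [6] addr=0x58 blk=22 s=2: MISS | VC [16, 28]
  [7] addr=0x42 blk=16 s=0: VC-HIT | VC [20, 28]
  [8] addr=0x71 blk=28 s=0: VC-HIT | VC [20, 16]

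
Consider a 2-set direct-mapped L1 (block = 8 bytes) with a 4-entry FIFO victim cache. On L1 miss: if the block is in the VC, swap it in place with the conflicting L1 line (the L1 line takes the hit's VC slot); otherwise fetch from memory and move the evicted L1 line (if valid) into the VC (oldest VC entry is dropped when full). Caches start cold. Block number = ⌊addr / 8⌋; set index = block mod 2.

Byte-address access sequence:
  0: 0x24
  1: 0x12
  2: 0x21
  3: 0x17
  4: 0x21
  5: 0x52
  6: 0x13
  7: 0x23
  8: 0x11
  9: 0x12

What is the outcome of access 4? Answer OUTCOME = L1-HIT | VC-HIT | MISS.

OUTCOME = VC-HIT

0: 0x24 (blk 4, set 0) → MISS  vc=[]
1: 0x12 (blk 2, set 0) → MISS  vc=[4]
2: 0x21 (blk 4, set 0) → VC-HIT  vc=[2]
3: 0x17 (blk 2, set 0) → VC-HIT  vc=[4]
4: 0x21 (blk 4, set 0) → VC-HIT  vc=[2]
5: 0x52 (blk 10, set 0) → MISS  vc=[2, 4]
6: 0x13 (blk 2, set 0) → VC-HIT  vc=[10, 4]
7: 0x23 (blk 4, set 0) → VC-HIT  vc=[10, 2]
8: 0x11 (blk 2, set 0) → VC-HIT  vc=[10, 4]
9: 0x12 (blk 2, set 0) → L1-HIT  vc=[10, 4]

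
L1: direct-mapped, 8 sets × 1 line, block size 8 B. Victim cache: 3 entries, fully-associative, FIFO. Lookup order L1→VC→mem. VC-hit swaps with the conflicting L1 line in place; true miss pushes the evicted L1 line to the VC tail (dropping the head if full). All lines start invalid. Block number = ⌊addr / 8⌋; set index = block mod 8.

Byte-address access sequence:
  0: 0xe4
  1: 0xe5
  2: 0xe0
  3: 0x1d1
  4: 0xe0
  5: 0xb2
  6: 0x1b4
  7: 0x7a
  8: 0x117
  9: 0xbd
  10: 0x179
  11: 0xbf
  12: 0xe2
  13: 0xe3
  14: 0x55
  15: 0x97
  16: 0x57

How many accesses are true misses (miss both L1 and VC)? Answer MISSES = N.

  [0] addr=0xe4 blk=28 s=4: MISS | VC []
  [1] addr=0xe5 blk=28 s=4: L1-HIT | VC []
  [2] addr=0xe0 blk=28 s=4: L1-HIT | VC []
  [3] addr=0x1d1 blk=58 s=2: MISS | VC []
  [4] addr=0xe0 blk=28 s=4: L1-HIT | VC []
  [5] addr=0xb2 blk=22 s=6: MISS | VC []
  [6] addr=0x1b4 blk=54 s=6: MISS | VC [22]
  [7] addr=0x7a blk=15 s=7: MISS | VC [22]
  [8] addr=0x117 blk=34 s=2: MISS | VC [22, 58]
  [9] addr=0xbd blk=23 s=7: MISS | VC [22, 58, 15]
  [10] addr=0x179 blk=47 s=7: MISS | VC [58, 15, 23]
  [11] addr=0xbf blk=23 s=7: VC-HIT | VC [58, 15, 47]
  [12] addr=0xe2 blk=28 s=4: L1-HIT | VC [58, 15, 47]
  [13] addr=0xe3 blk=28 s=4: L1-HIT | VC [58, 15, 47]
  [14] addr=0x55 blk=10 s=2: MISS | VC [15, 47, 34]
  [15] addr=0x97 blk=18 s=2: MISS | VC [47, 34, 10]
  [16] addr=0x57 blk=10 s=2: VC-HIT | VC [47, 34, 18]

MISSES = 10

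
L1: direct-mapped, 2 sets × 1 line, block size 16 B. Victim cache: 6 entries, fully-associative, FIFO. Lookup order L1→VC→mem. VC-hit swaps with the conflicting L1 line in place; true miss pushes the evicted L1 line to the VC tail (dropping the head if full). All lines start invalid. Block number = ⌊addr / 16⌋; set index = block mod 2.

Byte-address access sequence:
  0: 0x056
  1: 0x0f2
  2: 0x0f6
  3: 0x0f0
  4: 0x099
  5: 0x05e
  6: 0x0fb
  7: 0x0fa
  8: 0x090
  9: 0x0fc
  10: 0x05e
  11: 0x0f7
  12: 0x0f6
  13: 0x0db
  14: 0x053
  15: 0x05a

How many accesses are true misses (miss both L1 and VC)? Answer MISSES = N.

0: 0x56 (blk 5, set 1) → MISS  vc=[]
1: 0xf2 (blk 15, set 1) → MISS  vc=[5]
2: 0xf6 (blk 15, set 1) → L1-HIT  vc=[5]
3: 0xf0 (blk 15, set 1) → L1-HIT  vc=[5]
4: 0x99 (blk 9, set 1) → MISS  vc=[5, 15]
5: 0x5e (blk 5, set 1) → VC-HIT  vc=[9, 15]
6: 0xfb (blk 15, set 1) → VC-HIT  vc=[9, 5]
7: 0xfa (blk 15, set 1) → L1-HIT  vc=[9, 5]
8: 0x90 (blk 9, set 1) → VC-HIT  vc=[15, 5]
9: 0xfc (blk 15, set 1) → VC-HIT  vc=[9, 5]
10: 0x5e (blk 5, set 1) → VC-HIT  vc=[9, 15]
11: 0xf7 (blk 15, set 1) → VC-HIT  vc=[9, 5]
12: 0xf6 (blk 15, set 1) → L1-HIT  vc=[9, 5]
13: 0xdb (blk 13, set 1) → MISS  vc=[9, 5, 15]
14: 0x53 (blk 5, set 1) → VC-HIT  vc=[9, 13, 15]
15: 0x5a (blk 5, set 1) → L1-HIT  vc=[9, 13, 15]

MISSES = 4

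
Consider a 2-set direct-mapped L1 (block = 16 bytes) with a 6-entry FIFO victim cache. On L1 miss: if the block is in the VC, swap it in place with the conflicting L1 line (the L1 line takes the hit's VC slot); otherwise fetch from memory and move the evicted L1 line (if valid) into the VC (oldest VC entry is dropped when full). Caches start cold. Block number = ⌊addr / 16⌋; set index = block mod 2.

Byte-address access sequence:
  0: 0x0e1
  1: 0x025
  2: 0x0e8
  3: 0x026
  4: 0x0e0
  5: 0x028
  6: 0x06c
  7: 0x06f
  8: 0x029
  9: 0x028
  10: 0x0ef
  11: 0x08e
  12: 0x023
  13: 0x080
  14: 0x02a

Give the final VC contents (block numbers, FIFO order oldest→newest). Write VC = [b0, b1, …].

VC = [8, 6, 14]

#0 0xe1→b14/s0 MISS; vc=[]
#1 0x25→b2/s0 MISS; vc=[14]
#2 0xe8→b14/s0 VC-HIT; vc=[2]
#3 0x26→b2/s0 VC-HIT; vc=[14]
#4 0xe0→b14/s0 VC-HIT; vc=[2]
#5 0x28→b2/s0 VC-HIT; vc=[14]
#6 0x6c→b6/s0 MISS; vc=[14,2]
#7 0x6f→b6/s0 L1-HIT; vc=[14,2]
#8 0x29→b2/s0 VC-HIT; vc=[14,6]
#9 0x28→b2/s0 L1-HIT; vc=[14,6]
#10 0xef→b14/s0 VC-HIT; vc=[2,6]
#11 0x8e→b8/s0 MISS; vc=[2,6,14]
#12 0x23→b2/s0 VC-HIT; vc=[8,6,14]
#13 0x80→b8/s0 VC-HIT; vc=[2,6,14]
#14 0x2a→b2/s0 VC-HIT; vc=[8,6,14]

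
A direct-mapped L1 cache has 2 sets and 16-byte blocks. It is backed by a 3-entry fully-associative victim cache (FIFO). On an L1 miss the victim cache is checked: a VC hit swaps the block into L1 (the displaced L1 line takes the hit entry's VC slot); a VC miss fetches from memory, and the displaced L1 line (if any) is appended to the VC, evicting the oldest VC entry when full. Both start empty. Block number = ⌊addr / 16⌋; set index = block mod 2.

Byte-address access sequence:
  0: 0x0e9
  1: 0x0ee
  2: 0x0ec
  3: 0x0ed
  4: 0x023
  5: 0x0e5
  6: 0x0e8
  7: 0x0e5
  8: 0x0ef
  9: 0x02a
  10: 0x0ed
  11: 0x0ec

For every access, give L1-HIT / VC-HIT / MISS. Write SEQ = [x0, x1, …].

#0 0xe9→b14/s0 MISS; vc=[]
#1 0xee→b14/s0 L1-HIT; vc=[]
#2 0xec→b14/s0 L1-HIT; vc=[]
#3 0xed→b14/s0 L1-HIT; vc=[]
#4 0x23→b2/s0 MISS; vc=[14]
#5 0xe5→b14/s0 VC-HIT; vc=[2]
#6 0xe8→b14/s0 L1-HIT; vc=[2]
#7 0xe5→b14/s0 L1-HIT; vc=[2]
#8 0xef→b14/s0 L1-HIT; vc=[2]
#9 0x2a→b2/s0 VC-HIT; vc=[14]
#10 0xed→b14/s0 VC-HIT; vc=[2]
#11 0xec→b14/s0 L1-HIT; vc=[2]

SEQ = [MISS, L1-HIT, L1-HIT, L1-HIT, MISS, VC-HIT, L1-HIT, L1-HIT, L1-HIT, VC-HIT, VC-HIT, L1-HIT]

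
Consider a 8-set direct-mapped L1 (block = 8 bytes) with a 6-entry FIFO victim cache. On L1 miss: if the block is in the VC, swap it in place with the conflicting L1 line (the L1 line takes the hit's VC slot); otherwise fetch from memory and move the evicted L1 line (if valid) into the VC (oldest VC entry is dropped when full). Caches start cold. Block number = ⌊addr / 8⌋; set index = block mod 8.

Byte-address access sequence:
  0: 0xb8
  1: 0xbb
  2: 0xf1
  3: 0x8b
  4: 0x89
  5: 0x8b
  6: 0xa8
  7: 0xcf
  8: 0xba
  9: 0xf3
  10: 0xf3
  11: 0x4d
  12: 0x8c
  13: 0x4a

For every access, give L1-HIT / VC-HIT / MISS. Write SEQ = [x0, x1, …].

SEQ = [MISS, L1-HIT, MISS, MISS, L1-HIT, L1-HIT, MISS, MISS, L1-HIT, L1-HIT, L1-HIT, MISS, VC-HIT, VC-HIT]

0: 0xb8 (blk 23, set 7) → MISS  vc=[]
1: 0xbb (blk 23, set 7) → L1-HIT  vc=[]
2: 0xf1 (blk 30, set 6) → MISS  vc=[]
3: 0x8b (blk 17, set 1) → MISS  vc=[]
4: 0x89 (blk 17, set 1) → L1-HIT  vc=[]
5: 0x8b (blk 17, set 1) → L1-HIT  vc=[]
6: 0xa8 (blk 21, set 5) → MISS  vc=[]
7: 0xcf (blk 25, set 1) → MISS  vc=[17]
8: 0xba (blk 23, set 7) → L1-HIT  vc=[17]
9: 0xf3 (blk 30, set 6) → L1-HIT  vc=[17]
10: 0xf3 (blk 30, set 6) → L1-HIT  vc=[17]
11: 0x4d (blk 9, set 1) → MISS  vc=[17, 25]
12: 0x8c (blk 17, set 1) → VC-HIT  vc=[9, 25]
13: 0x4a (blk 9, set 1) → VC-HIT  vc=[17, 25]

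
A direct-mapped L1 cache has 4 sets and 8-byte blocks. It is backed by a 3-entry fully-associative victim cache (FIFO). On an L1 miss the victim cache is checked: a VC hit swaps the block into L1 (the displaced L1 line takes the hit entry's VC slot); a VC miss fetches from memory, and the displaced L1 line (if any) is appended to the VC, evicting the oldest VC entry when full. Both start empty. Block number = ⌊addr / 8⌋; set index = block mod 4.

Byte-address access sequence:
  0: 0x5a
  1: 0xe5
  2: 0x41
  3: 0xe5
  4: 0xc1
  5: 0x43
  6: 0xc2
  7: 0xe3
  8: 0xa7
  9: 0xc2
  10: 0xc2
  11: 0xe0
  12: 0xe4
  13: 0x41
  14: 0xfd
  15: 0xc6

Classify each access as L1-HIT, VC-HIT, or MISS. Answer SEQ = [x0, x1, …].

SEQ = [MISS, MISS, MISS, VC-HIT, MISS, VC-HIT, VC-HIT, VC-HIT, MISS, VC-HIT, L1-HIT, VC-HIT, L1-HIT, VC-HIT, MISS, VC-HIT]

  [0] addr=0x5a blk=11 s=3: MISS | VC []
  [1] addr=0xe5 blk=28 s=0: MISS | VC []
  [2] addr=0x41 blk=8 s=0: MISS | VC [28]
  [3] addr=0xe5 blk=28 s=0: VC-HIT | VC [8]
  [4] addr=0xc1 blk=24 s=0: MISS | VC [8, 28]
  [5] addr=0x43 blk=8 s=0: VC-HIT | VC [24, 28]
  [6] addr=0xc2 blk=24 s=0: VC-HIT | VC [8, 28]
  [7] addr=0xe3 blk=28 s=0: VC-HIT | VC [8, 24]
  [8] addr=0xa7 blk=20 s=0: MISS | VC [8, 24, 28]
  [9] addr=0xc2 blk=24 s=0: VC-HIT | VC [8, 20, 28]
  [10] addr=0xc2 blk=24 s=0: L1-HIT | VC [8, 20, 28]
  [11] addr=0xe0 blk=28 s=0: VC-HIT | VC [8, 20, 24]
  [12] addr=0xe4 blk=28 s=0: L1-HIT | VC [8, 20, 24]
  [13] addr=0x41 blk=8 s=0: VC-HIT | VC [28, 20, 24]
  [14] addr=0xfd blk=31 s=3: MISS | VC [20, 24, 11]
  [15] addr=0xc6 blk=24 s=0: VC-HIT | VC [20, 8, 11]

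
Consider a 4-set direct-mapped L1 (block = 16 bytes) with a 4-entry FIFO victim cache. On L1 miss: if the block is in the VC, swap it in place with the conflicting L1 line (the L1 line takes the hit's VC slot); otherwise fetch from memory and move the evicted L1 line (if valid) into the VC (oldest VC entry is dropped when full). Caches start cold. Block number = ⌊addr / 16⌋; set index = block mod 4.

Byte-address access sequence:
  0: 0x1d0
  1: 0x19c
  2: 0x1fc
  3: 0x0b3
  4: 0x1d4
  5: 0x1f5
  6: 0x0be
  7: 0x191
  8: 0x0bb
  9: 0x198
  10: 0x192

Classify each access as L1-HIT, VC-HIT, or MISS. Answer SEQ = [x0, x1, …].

  [0] addr=0x1d0 blk=29 s=1: MISS | VC []
  [1] addr=0x19c blk=25 s=1: MISS | VC [29]
  [2] addr=0x1fc blk=31 s=3: MISS | VC [29]
  [3] addr=0xb3 blk=11 s=3: MISS | VC [29, 31]
  [4] addr=0x1d4 blk=29 s=1: VC-HIT | VC [25, 31]
  [5] addr=0x1f5 blk=31 s=3: VC-HIT | VC [25, 11]
  [6] addr=0xbe blk=11 s=3: VC-HIT | VC [25, 31]
  [7] addr=0x191 blk=25 s=1: VC-HIT | VC [29, 31]
  [8] addr=0xbb blk=11 s=3: L1-HIT | VC [29, 31]
  [9] addr=0x198 blk=25 s=1: L1-HIT | VC [29, 31]
  [10] addr=0x192 blk=25 s=1: L1-HIT | VC [29, 31]

SEQ = [MISS, MISS, MISS, MISS, VC-HIT, VC-HIT, VC-HIT, VC-HIT, L1-HIT, L1-HIT, L1-HIT]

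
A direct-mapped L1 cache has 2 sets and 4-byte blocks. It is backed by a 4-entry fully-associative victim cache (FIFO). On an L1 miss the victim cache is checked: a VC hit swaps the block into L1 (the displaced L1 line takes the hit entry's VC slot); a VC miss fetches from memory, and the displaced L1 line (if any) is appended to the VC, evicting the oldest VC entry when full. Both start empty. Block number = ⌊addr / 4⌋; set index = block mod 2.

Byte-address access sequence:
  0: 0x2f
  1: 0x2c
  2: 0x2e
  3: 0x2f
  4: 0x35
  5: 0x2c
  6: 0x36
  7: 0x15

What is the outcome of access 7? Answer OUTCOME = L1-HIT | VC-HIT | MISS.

OUTCOME = MISS

0: 0x2f (blk 11, set 1) → MISS  vc=[]
1: 0x2c (blk 11, set 1) → L1-HIT  vc=[]
2: 0x2e (blk 11, set 1) → L1-HIT  vc=[]
3: 0x2f (blk 11, set 1) → L1-HIT  vc=[]
4: 0x35 (blk 13, set 1) → MISS  vc=[11]
5: 0x2c (blk 11, set 1) → VC-HIT  vc=[13]
6: 0x36 (blk 13, set 1) → VC-HIT  vc=[11]
7: 0x15 (blk 5, set 1) → MISS  vc=[11, 13]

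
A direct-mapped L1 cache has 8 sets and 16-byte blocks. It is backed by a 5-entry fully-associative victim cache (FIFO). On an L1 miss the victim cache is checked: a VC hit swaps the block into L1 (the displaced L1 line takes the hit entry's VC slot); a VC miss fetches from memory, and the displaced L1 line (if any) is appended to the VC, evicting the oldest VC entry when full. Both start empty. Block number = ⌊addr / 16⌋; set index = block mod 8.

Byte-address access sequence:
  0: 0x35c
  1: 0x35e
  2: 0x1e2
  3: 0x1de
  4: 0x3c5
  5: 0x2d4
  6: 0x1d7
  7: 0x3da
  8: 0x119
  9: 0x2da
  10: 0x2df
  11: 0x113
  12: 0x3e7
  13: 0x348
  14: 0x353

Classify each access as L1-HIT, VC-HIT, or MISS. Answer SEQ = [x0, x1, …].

SEQ = [MISS, L1-HIT, MISS, MISS, MISS, MISS, VC-HIT, MISS, MISS, VC-HIT, L1-HIT, L1-HIT, MISS, MISS, VC-HIT]

0: 0x35c (blk 53, set 5) → MISS  vc=[]
1: 0x35e (blk 53, set 5) → L1-HIT  vc=[]
2: 0x1e2 (blk 30, set 6) → MISS  vc=[]
3: 0x1de (blk 29, set 5) → MISS  vc=[53]
4: 0x3c5 (blk 60, set 4) → MISS  vc=[53]
5: 0x2d4 (blk 45, set 5) → MISS  vc=[53, 29]
6: 0x1d7 (blk 29, set 5) → VC-HIT  vc=[53, 45]
7: 0x3da (blk 61, set 5) → MISS  vc=[53, 45, 29]
8: 0x119 (blk 17, set 1) → MISS  vc=[53, 45, 29]
9: 0x2da (blk 45, set 5) → VC-HIT  vc=[53, 61, 29]
10: 0x2df (blk 45, set 5) → L1-HIT  vc=[53, 61, 29]
11: 0x113 (blk 17, set 1) → L1-HIT  vc=[53, 61, 29]
12: 0x3e7 (blk 62, set 6) → MISS  vc=[53, 61, 29, 30]
13: 0x348 (blk 52, set 4) → MISS  vc=[53, 61, 29, 30, 60]
14: 0x353 (blk 53, set 5) → VC-HIT  vc=[45, 61, 29, 30, 60]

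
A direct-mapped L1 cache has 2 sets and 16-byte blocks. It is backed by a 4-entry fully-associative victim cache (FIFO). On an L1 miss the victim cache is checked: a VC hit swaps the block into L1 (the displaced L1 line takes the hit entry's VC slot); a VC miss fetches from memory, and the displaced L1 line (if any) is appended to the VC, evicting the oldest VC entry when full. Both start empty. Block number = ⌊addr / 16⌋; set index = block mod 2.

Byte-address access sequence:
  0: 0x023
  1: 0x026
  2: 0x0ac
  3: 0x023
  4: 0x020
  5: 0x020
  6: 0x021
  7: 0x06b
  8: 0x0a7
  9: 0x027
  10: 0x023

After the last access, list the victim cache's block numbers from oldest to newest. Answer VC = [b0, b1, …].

  [0] addr=0x23 blk=2 s=0: MISS | VC []
  [1] addr=0x26 blk=2 s=0: L1-HIT | VC []
  [2] addr=0xac blk=10 s=0: MISS | VC [2]
  [3] addr=0x23 blk=2 s=0: VC-HIT | VC [10]
  [4] addr=0x20 blk=2 s=0: L1-HIT | VC [10]
  [5] addr=0x20 blk=2 s=0: L1-HIT | VC [10]
  [6] addr=0x21 blk=2 s=0: L1-HIT | VC [10]
  [7] addr=0x6b blk=6 s=0: MISS | VC [10, 2]
  [8] addr=0xa7 blk=10 s=0: VC-HIT | VC [6, 2]
  [9] addr=0x27 blk=2 s=0: VC-HIT | VC [6, 10]
  [10] addr=0x23 blk=2 s=0: L1-HIT | VC [6, 10]

VC = [6, 10]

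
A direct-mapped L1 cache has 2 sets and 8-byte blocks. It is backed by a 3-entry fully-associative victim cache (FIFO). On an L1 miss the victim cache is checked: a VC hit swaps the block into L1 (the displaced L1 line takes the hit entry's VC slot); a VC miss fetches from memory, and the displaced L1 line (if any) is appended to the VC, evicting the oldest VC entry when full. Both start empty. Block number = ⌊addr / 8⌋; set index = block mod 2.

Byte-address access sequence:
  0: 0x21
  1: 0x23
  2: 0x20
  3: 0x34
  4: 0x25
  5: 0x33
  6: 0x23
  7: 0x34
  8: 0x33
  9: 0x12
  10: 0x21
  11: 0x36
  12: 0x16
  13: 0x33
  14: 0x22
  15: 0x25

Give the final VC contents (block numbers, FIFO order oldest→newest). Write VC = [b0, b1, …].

VC = [2, 6]

#0 0x21→b4/s0 MISS; vc=[]
#1 0x23→b4/s0 L1-HIT; vc=[]
#2 0x20→b4/s0 L1-HIT; vc=[]
#3 0x34→b6/s0 MISS; vc=[4]
#4 0x25→b4/s0 VC-HIT; vc=[6]
#5 0x33→b6/s0 VC-HIT; vc=[4]
#6 0x23→b4/s0 VC-HIT; vc=[6]
#7 0x34→b6/s0 VC-HIT; vc=[4]
#8 0x33→b6/s0 L1-HIT; vc=[4]
#9 0x12→b2/s0 MISS; vc=[4,6]
#10 0x21→b4/s0 VC-HIT; vc=[2,6]
#11 0x36→b6/s0 VC-HIT; vc=[2,4]
#12 0x16→b2/s0 VC-HIT; vc=[6,4]
#13 0x33→b6/s0 VC-HIT; vc=[2,4]
#14 0x22→b4/s0 VC-HIT; vc=[2,6]
#15 0x25→b4/s0 L1-HIT; vc=[2,6]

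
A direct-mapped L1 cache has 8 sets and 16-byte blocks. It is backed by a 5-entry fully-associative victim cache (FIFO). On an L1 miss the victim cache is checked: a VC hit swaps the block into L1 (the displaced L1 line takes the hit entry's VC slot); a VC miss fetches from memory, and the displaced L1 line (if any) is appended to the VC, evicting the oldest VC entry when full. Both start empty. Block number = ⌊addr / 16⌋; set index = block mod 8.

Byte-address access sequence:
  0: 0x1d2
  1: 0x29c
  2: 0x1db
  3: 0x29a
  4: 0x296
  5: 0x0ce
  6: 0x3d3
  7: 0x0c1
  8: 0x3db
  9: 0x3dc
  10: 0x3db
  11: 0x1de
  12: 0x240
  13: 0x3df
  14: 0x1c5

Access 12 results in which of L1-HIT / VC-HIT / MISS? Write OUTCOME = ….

OUTCOME = MISS

  [0] addr=0x1d2 blk=29 s=5: MISS | VC []
  [1] addr=0x29c blk=41 s=1: MISS | VC []
  [2] addr=0x1db blk=29 s=5: L1-HIT | VC []
  [3] addr=0x29a blk=41 s=1: L1-HIT | VC []
  [4] addr=0x296 blk=41 s=1: L1-HIT | VC []
  [5] addr=0xce blk=12 s=4: MISS | VC []
  [6] addr=0x3d3 blk=61 s=5: MISS | VC [29]
  [7] addr=0xc1 blk=12 s=4: L1-HIT | VC [29]
  [8] addr=0x3db blk=61 s=5: L1-HIT | VC [29]
  [9] addr=0x3dc blk=61 s=5: L1-HIT | VC [29]
  [10] addr=0x3db blk=61 s=5: L1-HIT | VC [29]
  [11] addr=0x1de blk=29 s=5: VC-HIT | VC [61]
  [12] addr=0x240 blk=36 s=4: MISS | VC [61, 12]
  [13] addr=0x3df blk=61 s=5: VC-HIT | VC [29, 12]
  [14] addr=0x1c5 blk=28 s=4: MISS | VC [29, 12, 36]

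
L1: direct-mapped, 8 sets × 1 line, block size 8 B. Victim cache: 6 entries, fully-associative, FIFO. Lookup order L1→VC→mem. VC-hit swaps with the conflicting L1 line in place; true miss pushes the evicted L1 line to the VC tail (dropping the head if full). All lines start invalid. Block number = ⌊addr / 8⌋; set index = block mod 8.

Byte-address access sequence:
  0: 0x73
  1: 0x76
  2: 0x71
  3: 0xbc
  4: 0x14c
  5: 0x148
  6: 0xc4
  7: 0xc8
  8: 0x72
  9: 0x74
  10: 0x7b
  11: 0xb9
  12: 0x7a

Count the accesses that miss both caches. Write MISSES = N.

MISSES = 6

#0 0x73→b14/s6 MISS; vc=[]
#1 0x76→b14/s6 L1-HIT; vc=[]
#2 0x71→b14/s6 L1-HIT; vc=[]
#3 0xbc→b23/s7 MISS; vc=[]
#4 0x14c→b41/s1 MISS; vc=[]
#5 0x148→b41/s1 L1-HIT; vc=[]
#6 0xc4→b24/s0 MISS; vc=[]
#7 0xc8→b25/s1 MISS; vc=[41]
#8 0x72→b14/s6 L1-HIT; vc=[41]
#9 0x74→b14/s6 L1-HIT; vc=[41]
#10 0x7b→b15/s7 MISS; vc=[41,23]
#11 0xb9→b23/s7 VC-HIT; vc=[41,15]
#12 0x7a→b15/s7 VC-HIT; vc=[41,23]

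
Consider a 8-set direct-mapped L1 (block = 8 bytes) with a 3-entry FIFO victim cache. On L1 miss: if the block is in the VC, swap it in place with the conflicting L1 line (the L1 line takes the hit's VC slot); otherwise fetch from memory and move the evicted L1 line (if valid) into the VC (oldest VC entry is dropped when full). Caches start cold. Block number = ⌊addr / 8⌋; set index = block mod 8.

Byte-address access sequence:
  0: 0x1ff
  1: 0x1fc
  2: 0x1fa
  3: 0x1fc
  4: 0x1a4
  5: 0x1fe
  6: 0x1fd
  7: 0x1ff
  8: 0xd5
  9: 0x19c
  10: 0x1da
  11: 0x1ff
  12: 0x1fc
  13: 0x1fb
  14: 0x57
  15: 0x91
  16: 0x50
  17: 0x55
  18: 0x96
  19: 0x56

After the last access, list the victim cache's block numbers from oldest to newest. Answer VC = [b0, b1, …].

#0 0x1ff→b63/s7 MISS; vc=[]
#1 0x1fc→b63/s7 L1-HIT; vc=[]
#2 0x1fa→b63/s7 L1-HIT; vc=[]
#3 0x1fc→b63/s7 L1-HIT; vc=[]
#4 0x1a4→b52/s4 MISS; vc=[]
#5 0x1fe→b63/s7 L1-HIT; vc=[]
#6 0x1fd→b63/s7 L1-HIT; vc=[]
#7 0x1ff→b63/s7 L1-HIT; vc=[]
#8 0xd5→b26/s2 MISS; vc=[]
#9 0x19c→b51/s3 MISS; vc=[]
#10 0x1da→b59/s3 MISS; vc=[51]
#11 0x1ff→b63/s7 L1-HIT; vc=[51]
#12 0x1fc→b63/s7 L1-HIT; vc=[51]
#13 0x1fb→b63/s7 L1-HIT; vc=[51]
#14 0x57→b10/s2 MISS; vc=[51,26]
#15 0x91→b18/s2 MISS; vc=[51,26,10]
#16 0x50→b10/s2 VC-HIT; vc=[51,26,18]
#17 0x55→b10/s2 L1-HIT; vc=[51,26,18]
#18 0x96→b18/s2 VC-HIT; vc=[51,26,10]
#19 0x56→b10/s2 VC-HIT; vc=[51,26,18]

VC = [51, 26, 18]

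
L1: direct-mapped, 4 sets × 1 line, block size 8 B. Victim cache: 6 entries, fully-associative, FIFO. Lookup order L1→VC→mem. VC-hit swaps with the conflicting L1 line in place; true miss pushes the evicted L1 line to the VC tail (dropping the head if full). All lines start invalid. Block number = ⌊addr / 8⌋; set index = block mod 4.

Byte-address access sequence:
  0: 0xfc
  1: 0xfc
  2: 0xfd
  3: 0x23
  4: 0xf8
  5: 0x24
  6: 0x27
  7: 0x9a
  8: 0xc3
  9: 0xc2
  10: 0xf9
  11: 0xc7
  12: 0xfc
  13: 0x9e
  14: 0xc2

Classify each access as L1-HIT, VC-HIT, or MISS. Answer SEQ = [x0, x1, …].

SEQ = [MISS, L1-HIT, L1-HIT, MISS, L1-HIT, L1-HIT, L1-HIT, MISS, MISS, L1-HIT, VC-HIT, L1-HIT, L1-HIT, VC-HIT, L1-HIT]

  [0] addr=0xfc blk=31 s=3: MISS | VC []
  [1] addr=0xfc blk=31 s=3: L1-HIT | VC []
  [2] addr=0xfd blk=31 s=3: L1-HIT | VC []
  [3] addr=0x23 blk=4 s=0: MISS | VC []
  [4] addr=0xf8 blk=31 s=3: L1-HIT | VC []
  [5] addr=0x24 blk=4 s=0: L1-HIT | VC []
  [6] addr=0x27 blk=4 s=0: L1-HIT | VC []
  [7] addr=0x9a blk=19 s=3: MISS | VC [31]
  [8] addr=0xc3 blk=24 s=0: MISS | VC [31, 4]
  [9] addr=0xc2 blk=24 s=0: L1-HIT | VC [31, 4]
  [10] addr=0xf9 blk=31 s=3: VC-HIT | VC [19, 4]
  [11] addr=0xc7 blk=24 s=0: L1-HIT | VC [19, 4]
  [12] addr=0xfc blk=31 s=3: L1-HIT | VC [19, 4]
  [13] addr=0x9e blk=19 s=3: VC-HIT | VC [31, 4]
  [14] addr=0xc2 blk=24 s=0: L1-HIT | VC [31, 4]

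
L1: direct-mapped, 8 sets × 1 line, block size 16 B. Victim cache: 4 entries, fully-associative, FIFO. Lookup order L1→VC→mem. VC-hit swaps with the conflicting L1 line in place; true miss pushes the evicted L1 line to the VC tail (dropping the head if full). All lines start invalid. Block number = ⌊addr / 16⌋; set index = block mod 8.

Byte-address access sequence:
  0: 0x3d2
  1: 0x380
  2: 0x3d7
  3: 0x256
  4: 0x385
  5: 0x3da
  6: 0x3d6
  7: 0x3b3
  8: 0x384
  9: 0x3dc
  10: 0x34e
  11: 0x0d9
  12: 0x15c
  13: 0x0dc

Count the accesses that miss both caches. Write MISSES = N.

  [0] addr=0x3d2 blk=61 s=5: MISS | VC []
  [1] addr=0x380 blk=56 s=0: MISS | VC []
  [2] addr=0x3d7 blk=61 s=5: L1-HIT | VC []
  [3] addr=0x256 blk=37 s=5: MISS | VC [61]
  [4] addr=0x385 blk=56 s=0: L1-HIT | VC [61]
  [5] addr=0x3da blk=61 s=5: VC-HIT | VC [37]
  [6] addr=0x3d6 blk=61 s=5: L1-HIT | VC [37]
  [7] addr=0x3b3 blk=59 s=3: MISS | VC [37]
  [8] addr=0x384 blk=56 s=0: L1-HIT | VC [37]
  [9] addr=0x3dc blk=61 s=5: L1-HIT | VC [37]
  [10] addr=0x34e blk=52 s=4: MISS | VC [37]
  [11] addr=0xd9 blk=13 s=5: MISS | VC [37, 61]
  [12] addr=0x15c blk=21 s=5: MISS | VC [37, 61, 13]
  [13] addr=0xdc blk=13 s=5: VC-HIT | VC [37, 61, 21]

MISSES = 7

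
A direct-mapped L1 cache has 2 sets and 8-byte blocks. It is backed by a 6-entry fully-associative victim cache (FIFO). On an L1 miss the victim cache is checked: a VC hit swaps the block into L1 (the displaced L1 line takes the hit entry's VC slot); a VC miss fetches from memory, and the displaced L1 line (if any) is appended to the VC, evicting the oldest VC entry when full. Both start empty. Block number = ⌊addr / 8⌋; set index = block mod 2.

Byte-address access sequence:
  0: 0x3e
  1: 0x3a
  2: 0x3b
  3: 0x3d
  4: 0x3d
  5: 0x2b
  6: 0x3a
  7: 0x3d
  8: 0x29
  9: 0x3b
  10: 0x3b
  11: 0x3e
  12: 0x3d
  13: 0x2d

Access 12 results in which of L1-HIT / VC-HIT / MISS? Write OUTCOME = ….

OUTCOME = L1-HIT

#0 0x3e→b7/s1 MISS; vc=[]
#1 0x3a→b7/s1 L1-HIT; vc=[]
#2 0x3b→b7/s1 L1-HIT; vc=[]
#3 0x3d→b7/s1 L1-HIT; vc=[]
#4 0x3d→b7/s1 L1-HIT; vc=[]
#5 0x2b→b5/s1 MISS; vc=[7]
#6 0x3a→b7/s1 VC-HIT; vc=[5]
#7 0x3d→b7/s1 L1-HIT; vc=[5]
#8 0x29→b5/s1 VC-HIT; vc=[7]
#9 0x3b→b7/s1 VC-HIT; vc=[5]
#10 0x3b→b7/s1 L1-HIT; vc=[5]
#11 0x3e→b7/s1 L1-HIT; vc=[5]
#12 0x3d→b7/s1 L1-HIT; vc=[5]
#13 0x2d→b5/s1 VC-HIT; vc=[7]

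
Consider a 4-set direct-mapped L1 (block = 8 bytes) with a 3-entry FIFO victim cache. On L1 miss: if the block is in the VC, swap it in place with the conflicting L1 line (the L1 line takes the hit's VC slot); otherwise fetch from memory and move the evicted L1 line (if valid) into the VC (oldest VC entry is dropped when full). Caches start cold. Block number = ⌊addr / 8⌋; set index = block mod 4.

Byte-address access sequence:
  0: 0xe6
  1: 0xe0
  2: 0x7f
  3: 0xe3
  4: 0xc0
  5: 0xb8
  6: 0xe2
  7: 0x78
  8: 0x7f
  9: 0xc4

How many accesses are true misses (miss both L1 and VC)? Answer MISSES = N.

MISSES = 4

#0 0xe6→b28/s0 MISS; vc=[]
#1 0xe0→b28/s0 L1-HIT; vc=[]
#2 0x7f→b15/s3 MISS; vc=[]
#3 0xe3→b28/s0 L1-HIT; vc=[]
#4 0xc0→b24/s0 MISS; vc=[28]
#5 0xb8→b23/s3 MISS; vc=[28,15]
#6 0xe2→b28/s0 VC-HIT; vc=[24,15]
#7 0x78→b15/s3 VC-HIT; vc=[24,23]
#8 0x7f→b15/s3 L1-HIT; vc=[24,23]
#9 0xc4→b24/s0 VC-HIT; vc=[28,23]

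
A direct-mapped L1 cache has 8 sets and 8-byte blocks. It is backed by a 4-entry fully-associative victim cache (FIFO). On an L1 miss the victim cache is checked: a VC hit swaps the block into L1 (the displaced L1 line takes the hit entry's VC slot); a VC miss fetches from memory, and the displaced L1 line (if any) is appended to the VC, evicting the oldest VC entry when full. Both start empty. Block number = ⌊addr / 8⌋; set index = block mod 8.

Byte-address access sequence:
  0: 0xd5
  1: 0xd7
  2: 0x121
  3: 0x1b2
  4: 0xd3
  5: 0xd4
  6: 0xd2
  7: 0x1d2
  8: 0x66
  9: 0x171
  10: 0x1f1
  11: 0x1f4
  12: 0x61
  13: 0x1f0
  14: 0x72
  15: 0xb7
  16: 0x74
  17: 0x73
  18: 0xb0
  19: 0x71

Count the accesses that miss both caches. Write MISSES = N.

  [0] addr=0xd5 blk=26 s=2: MISS | VC []
  [1] addr=0xd7 blk=26 s=2: L1-HIT | VC []
  [2] addr=0x121 blk=36 s=4: MISS | VC []
  [3] addr=0x1b2 blk=54 s=6: MISS | VC []
  [4] addr=0xd3 blk=26 s=2: L1-HIT | VC []
  [5] addr=0xd4 blk=26 s=2: L1-HIT | VC []
  [6] addr=0xd2 blk=26 s=2: L1-HIT | VC []
  [7] addr=0x1d2 blk=58 s=2: MISS | VC [26]
  [8] addr=0x66 blk=12 s=4: MISS | VC [26, 36]
  [9] addr=0x171 blk=46 s=6: MISS | VC [26, 36, 54]
  [10] addr=0x1f1 blk=62 s=6: MISS | VC [26, 36, 54, 46]
  [11] addr=0x1f4 blk=62 s=6: L1-HIT | VC [26, 36, 54, 46]
  [12] addr=0x61 blk=12 s=4: L1-HIT | VC [26, 36, 54, 46]
  [13] addr=0x1f0 blk=62 s=6: L1-HIT | VC [26, 36, 54, 46]
  [14] addr=0x72 blk=14 s=6: MISS | VC [36, 54, 46, 62]
  [15] addr=0xb7 blk=22 s=6: MISS | VC [54, 46, 62, 14]
  [16] addr=0x74 blk=14 s=6: VC-HIT | VC [54, 46, 62, 22]
  [17] addr=0x73 blk=14 s=6: L1-HIT | VC [54, 46, 62, 22]
  [18] addr=0xb0 blk=22 s=6: VC-HIT | VC [54, 46, 62, 14]
  [19] addr=0x71 blk=14 s=6: VC-HIT | VC [54, 46, 62, 22]

MISSES = 9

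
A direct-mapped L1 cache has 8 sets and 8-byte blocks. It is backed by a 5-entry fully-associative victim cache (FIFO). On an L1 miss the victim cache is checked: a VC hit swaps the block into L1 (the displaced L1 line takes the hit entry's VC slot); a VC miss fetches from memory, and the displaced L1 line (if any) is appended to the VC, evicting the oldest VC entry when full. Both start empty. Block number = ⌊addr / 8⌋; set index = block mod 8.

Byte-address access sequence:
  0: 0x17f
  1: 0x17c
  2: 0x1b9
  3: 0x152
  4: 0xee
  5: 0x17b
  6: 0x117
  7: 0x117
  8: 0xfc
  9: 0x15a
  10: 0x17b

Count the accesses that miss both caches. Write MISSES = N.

MISSES = 7

  [0] addr=0x17f blk=47 s=7: MISS | VC []
  [1] addr=0x17c blk=47 s=7: L1-HIT | VC []
  [2] addr=0x1b9 blk=55 s=7: MISS | VC [47]
  [3] addr=0x152 blk=42 s=2: MISS | VC [47]
  [4] addr=0xee blk=29 s=5: MISS | VC [47]
  [5] addr=0x17b blk=47 s=7: VC-HIT | VC [55]
  [6] addr=0x117 blk=34 s=2: MISS | VC [55, 42]
  [7] addr=0x117 blk=34 s=2: L1-HIT | VC [55, 42]
  [8] addr=0xfc blk=31 s=7: MISS | VC [55, 42, 47]
  [9] addr=0x15a blk=43 s=3: MISS | VC [55, 42, 47]
  [10] addr=0x17b blk=47 s=7: VC-HIT | VC [55, 42, 31]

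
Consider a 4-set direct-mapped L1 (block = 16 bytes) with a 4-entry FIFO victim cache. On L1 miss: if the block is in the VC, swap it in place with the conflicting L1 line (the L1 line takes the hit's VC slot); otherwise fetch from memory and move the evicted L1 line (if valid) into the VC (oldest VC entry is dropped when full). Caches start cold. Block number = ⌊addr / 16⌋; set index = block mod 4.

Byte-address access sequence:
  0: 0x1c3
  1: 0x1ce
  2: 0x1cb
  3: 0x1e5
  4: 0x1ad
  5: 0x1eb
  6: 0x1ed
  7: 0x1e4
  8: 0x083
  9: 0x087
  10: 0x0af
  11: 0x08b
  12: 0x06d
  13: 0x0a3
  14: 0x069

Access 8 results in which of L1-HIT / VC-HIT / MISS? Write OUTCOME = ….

0: 0x1c3 (blk 28, set 0) → MISS  vc=[]
1: 0x1ce (blk 28, set 0) → L1-HIT  vc=[]
2: 0x1cb (blk 28, set 0) → L1-HIT  vc=[]
3: 0x1e5 (blk 30, set 2) → MISS  vc=[]
4: 0x1ad (blk 26, set 2) → MISS  vc=[30]
5: 0x1eb (blk 30, set 2) → VC-HIT  vc=[26]
6: 0x1ed (blk 30, set 2) → L1-HIT  vc=[26]
7: 0x1e4 (blk 30, set 2) → L1-HIT  vc=[26]
8: 0x83 (blk 8, set 0) → MISS  vc=[26, 28]
9: 0x87 (blk 8, set 0) → L1-HIT  vc=[26, 28]
10: 0xaf (blk 10, set 2) → MISS  vc=[26, 28, 30]
11: 0x8b (blk 8, set 0) → L1-HIT  vc=[26, 28, 30]
12: 0x6d (blk 6, set 2) → MISS  vc=[26, 28, 30, 10]
13: 0xa3 (blk 10, set 2) → VC-HIT  vc=[26, 28, 30, 6]
14: 0x69 (blk 6, set 2) → VC-HIT  vc=[26, 28, 30, 10]

OUTCOME = MISS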